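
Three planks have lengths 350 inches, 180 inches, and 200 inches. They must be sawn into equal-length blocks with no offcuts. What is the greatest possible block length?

This is the greatest common divisor of 350, 180, and 200.
350 = 2 × 5^2 × 7
180 = 2^2 × 3^2 × 5
200 = 2^3 × 5^2
gcd(350, 180, 200) = 2 × 5 = 10.

10 inches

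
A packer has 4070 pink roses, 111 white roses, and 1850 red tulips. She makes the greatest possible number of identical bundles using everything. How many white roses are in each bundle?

Number of bundles = gcd(4070, 111, 1850).
4070 = 2 × 5 × 11 × 37
111 = 3 × 37
1850 = 2 × 5^2 × 37
gcd(4070, 111, 1850) = 37.
white roses per bundle = 111 / 37 = 3.

3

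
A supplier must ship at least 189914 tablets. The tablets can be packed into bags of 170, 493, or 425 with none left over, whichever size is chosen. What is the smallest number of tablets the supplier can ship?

The number of tablets must be a common multiple of 170, 493, and 425, so a multiple of their LCM.
170 = 2 × 5 × 17
493 = 17 × 29
425 = 5^2 × 17
LCM(170, 493, 425) = 2 × 5^2 × 17 × 29 = 24650.
Smallest multiple of 24650 that is ≥ 189914: ⌈189914/24650⌉ × 24650 = 8 × 24650 = 197200.

197200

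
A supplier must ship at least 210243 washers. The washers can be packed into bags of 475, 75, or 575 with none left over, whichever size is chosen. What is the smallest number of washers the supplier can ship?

229425

The number of washers must be a common multiple of 475, 75, and 575, so a multiple of their LCM.
475 = 5^2 × 19
75 = 3 × 5^2
575 = 5^2 × 23
LCM(475, 75, 575) = 3 × 5^2 × 19 × 23 = 32775.
Smallest multiple of 32775 that is ≥ 210243: ⌈210243/32775⌉ × 32775 = 7 × 32775 = 229425.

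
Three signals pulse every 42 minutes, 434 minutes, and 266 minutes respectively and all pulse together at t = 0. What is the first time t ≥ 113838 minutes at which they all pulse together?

123690 minutes

Joint pulses occur at multiples of LCM(42, 434, 266).
42 = 2 × 3 × 7
434 = 2 × 7 × 31
266 = 2 × 7 × 19
LCM(42, 434, 266) = 2 × 3 × 7 × 19 × 31 = 24738.
Smallest multiple of 24738 that is ≥ 113838: ⌈113838/24738⌉ × 24738 = 5 × 24738 = 123690.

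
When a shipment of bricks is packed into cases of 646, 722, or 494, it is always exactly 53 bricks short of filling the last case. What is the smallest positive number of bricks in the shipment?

159509

Being 53 short of a full case of size k means N ≡ −53 (mod k), i.e. N + 53 is a multiple of each size.
646 = 2 × 17 × 19
722 = 2 × 19^2
494 = 2 × 13 × 19
LCM(646, 722, 494) = 2 × 13 × 17 × 19^2 = 159562.
Smallest positive N is 159562 − 53 = 159509.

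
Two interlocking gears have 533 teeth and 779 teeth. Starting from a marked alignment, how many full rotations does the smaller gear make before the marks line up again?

The first common completion time is the LCM of the periods.
533 = 13 × 41
779 = 19 × 41
LCM(533, 779) = 13 × 19 × 41 = 10127.
Rotations for period 533: 10127 / 533 = 19.

19 rotations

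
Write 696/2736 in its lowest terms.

29/114

696 = 2^3 × 3 × 29
2736 = 2^4 × 3^2 × 19
gcd(696, 2736) = 2^3 × 3 = 24.
Divide numerator and denominator by 24: 696/2736 = 29/114.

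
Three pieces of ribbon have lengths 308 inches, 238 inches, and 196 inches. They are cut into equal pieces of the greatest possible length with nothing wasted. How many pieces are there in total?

53

Piece length = gcd(308, 238, 196).
308 = 2^2 × 7 × 11
238 = 2 × 7 × 17
196 = 2^2 × 7^2
gcd(308, 238, 196) = 2 × 7 = 14.
Total pieces = 308/14 + 238/14 + 196/14 = 22 + 17 + 14 = 53.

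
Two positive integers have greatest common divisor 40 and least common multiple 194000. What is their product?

For any two positive integers, gcd × lcm = product = 40 × 194000 = 7760000.

7760000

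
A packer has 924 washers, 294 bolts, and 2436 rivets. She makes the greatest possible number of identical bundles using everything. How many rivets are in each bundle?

58

Number of bundles = gcd(924, 294, 2436).
924 = 2^2 × 3 × 7 × 11
294 = 2 × 3 × 7^2
2436 = 2^2 × 3 × 7 × 29
gcd(924, 294, 2436) = 2 × 3 × 7 = 42.
rivets per bundle = 2436 / 42 = 58.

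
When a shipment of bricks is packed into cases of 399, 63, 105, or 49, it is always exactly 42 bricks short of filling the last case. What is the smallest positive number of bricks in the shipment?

41853

Being 42 short of a full case of size k means N ≡ −42 (mod k), i.e. N + 42 is a multiple of each size.
399 = 3 × 7 × 19
63 = 3^2 × 7
105 = 3 × 5 × 7
49 = 7^2
LCM(399, 63, 105, 49) = 3^2 × 5 × 7^2 × 19 = 41895.
Smallest positive N is 41895 − 42 = 41853.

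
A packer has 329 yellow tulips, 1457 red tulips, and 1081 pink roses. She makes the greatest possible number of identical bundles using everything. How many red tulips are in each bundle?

31

Number of bundles = gcd(329, 1457, 1081).
329 = 7 × 47
1457 = 31 × 47
1081 = 23 × 47
gcd(329, 1457, 1081) = 47.
red tulips per bundle = 1457 / 47 = 31.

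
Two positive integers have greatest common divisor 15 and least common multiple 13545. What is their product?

203175

For any two positive integers, gcd × lcm = product = 15 × 13545 = 203175.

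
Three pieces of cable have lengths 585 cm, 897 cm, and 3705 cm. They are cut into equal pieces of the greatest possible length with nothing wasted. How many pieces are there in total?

133

Piece length = gcd(585, 897, 3705).
585 = 3^2 × 5 × 13
897 = 3 × 13 × 23
3705 = 3 × 5 × 13 × 19
gcd(585, 897, 3705) = 3 × 13 = 39.
Total pieces = 585/39 + 897/39 + 3705/39 = 15 + 23 + 95 = 133.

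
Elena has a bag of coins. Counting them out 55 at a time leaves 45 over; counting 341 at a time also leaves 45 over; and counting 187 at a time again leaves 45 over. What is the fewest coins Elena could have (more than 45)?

29030

N − 45 must be a common multiple of 55, 341, and 187.
55 = 5 × 11
341 = 11 × 31
187 = 11 × 17
LCM(55, 341, 187) = 5 × 11 × 17 × 31 = 28985.
Smallest N > 45 is LCM + 45 = 28985 + 45 = 29030.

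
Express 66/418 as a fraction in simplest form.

66 = 2 × 3 × 11
418 = 2 × 11 × 19
gcd(66, 418) = 2 × 11 = 22.
Divide numerator and denominator by 22: 66/418 = 3/19.

3/19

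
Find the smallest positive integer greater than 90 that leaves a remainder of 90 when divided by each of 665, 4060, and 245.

N − 90 must be a common multiple of 665, 4060, and 245.
665 = 5 × 7 × 19
4060 = 2^2 × 5 × 7 × 29
245 = 5 × 7^2
LCM(665, 4060, 245) = 2^2 × 5 × 7^2 × 19 × 29 = 539980.
Smallest N > 90 is LCM + 90 = 539980 + 90 = 540070.

540070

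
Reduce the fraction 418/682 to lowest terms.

19/31

418 = 2 × 11 × 19
682 = 2 × 11 × 31
gcd(418, 682) = 2 × 11 = 22.
Divide numerator and denominator by 22: 418/682 = 19/31.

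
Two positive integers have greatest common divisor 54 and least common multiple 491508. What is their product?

26541432

For any two positive integers, gcd × lcm = product = 54 × 491508 = 26541432.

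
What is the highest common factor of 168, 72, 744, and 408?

168 = 2^3 × 3 × 7
72 = 2^3 × 3^2
744 = 2^3 × 3 × 31
408 = 2^3 × 3 × 17
gcd(168, 72, 744, 408) = 2^3 × 3 = 24.

24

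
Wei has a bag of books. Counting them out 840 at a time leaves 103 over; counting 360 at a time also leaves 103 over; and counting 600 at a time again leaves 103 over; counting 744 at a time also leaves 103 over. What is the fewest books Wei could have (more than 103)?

390703

N − 103 must be a common multiple of 840, 360, 600, and 744.
840 = 2^3 × 3 × 5 × 7
360 = 2^3 × 3^2 × 5
600 = 2^3 × 3 × 5^2
744 = 2^3 × 3 × 31
LCM(840, 360, 600, 744) = 2^3 × 3^2 × 5^2 × 7 × 31 = 390600.
Smallest N > 103 is LCM + 103 = 390600 + 103 = 390703.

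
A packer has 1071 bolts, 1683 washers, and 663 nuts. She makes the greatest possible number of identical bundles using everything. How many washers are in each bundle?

33

Number of bundles = gcd(1071, 1683, 663).
1071 = 3^2 × 7 × 17
1683 = 3^2 × 11 × 17
663 = 3 × 13 × 17
gcd(1071, 1683, 663) = 3 × 17 = 51.
washers per bundle = 1683 / 51 = 33.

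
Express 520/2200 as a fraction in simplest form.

13/55

520 = 2^3 × 5 × 13
2200 = 2^3 × 5^2 × 11
gcd(520, 2200) = 2^3 × 5 = 40.
Divide numerator and denominator by 40: 520/2200 = 13/55.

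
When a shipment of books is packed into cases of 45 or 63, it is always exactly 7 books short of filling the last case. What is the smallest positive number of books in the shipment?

Being 7 short of a full case of size k means N ≡ −7 (mod k), i.e. N + 7 is a multiple of each size.
45 = 3^2 × 5
63 = 3^2 × 7
LCM(45, 63) = 3^2 × 5 × 7 = 315.
Smallest positive N is 315 − 7 = 308.

308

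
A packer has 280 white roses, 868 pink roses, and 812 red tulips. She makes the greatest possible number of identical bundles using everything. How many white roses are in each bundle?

10

Number of bundles = gcd(280, 868, 812).
280 = 2^3 × 5 × 7
868 = 2^2 × 7 × 31
812 = 2^2 × 7 × 29
gcd(280, 868, 812) = 2^2 × 7 = 28.
white roses per bundle = 280 / 28 = 10.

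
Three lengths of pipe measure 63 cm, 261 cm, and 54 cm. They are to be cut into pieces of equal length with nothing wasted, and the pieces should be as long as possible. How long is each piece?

Each piece length must divide every original length, so the longest possible is gcd(63, 261, 54).
63 = 3^2 × 7
261 = 3^2 × 29
54 = 2 × 3^3
gcd(63, 261, 54) = 3^2 = 9.

9 cm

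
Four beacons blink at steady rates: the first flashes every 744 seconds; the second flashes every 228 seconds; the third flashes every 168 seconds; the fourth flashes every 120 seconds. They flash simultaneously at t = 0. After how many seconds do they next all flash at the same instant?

We need the least common multiple of the intervals.
744 = 2^3 × 3 × 31
228 = 2^2 × 3 × 19
168 = 2^3 × 3 × 7
120 = 2^3 × 3 × 5
LCM(744, 228, 168, 120) = 2^3 × 3 × 5 × 7 × 19 × 31 = 494760.

494760 seconds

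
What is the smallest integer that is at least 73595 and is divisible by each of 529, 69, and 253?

The integer must be a common multiple of 529, 69, and 253, so a multiple of their LCM.
529 = 23^2
69 = 3 × 23
253 = 11 × 23
LCM(529, 69, 253) = 3 × 11 × 23^2 = 17457.
Smallest multiple of 17457 that is ≥ 73595: ⌈73595/17457⌉ × 17457 = 5 × 17457 = 87285.

87285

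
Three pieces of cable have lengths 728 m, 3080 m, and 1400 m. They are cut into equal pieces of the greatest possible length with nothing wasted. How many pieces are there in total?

Piece length = gcd(728, 3080, 1400).
728 = 2^3 × 7 × 13
3080 = 2^3 × 5 × 7 × 11
1400 = 2^3 × 5^2 × 7
gcd(728, 3080, 1400) = 2^3 × 7 = 56.
Total pieces = 728/56 + 3080/56 + 1400/56 = 13 + 55 + 25 = 93.

93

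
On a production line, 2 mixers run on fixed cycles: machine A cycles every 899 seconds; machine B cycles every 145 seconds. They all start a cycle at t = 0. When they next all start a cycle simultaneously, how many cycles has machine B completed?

31 cycles

They are all back at their starting positions together after one LCM of the periods.
899 = 29 × 31
145 = 5 × 29
LCM(899, 145) = 5 × 29 × 31 = 4495.
Cycles for period 145: 4495 / 145 = 31.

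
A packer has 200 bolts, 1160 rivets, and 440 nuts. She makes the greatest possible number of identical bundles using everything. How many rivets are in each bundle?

29

Number of bundles = gcd(200, 1160, 440).
200 = 2^3 × 5^2
1160 = 2^3 × 5 × 29
440 = 2^3 × 5 × 11
gcd(200, 1160, 440) = 2^3 × 5 = 40.
rivets per bundle = 1160 / 40 = 29.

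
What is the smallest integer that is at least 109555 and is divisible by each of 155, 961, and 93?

The integer must be a common multiple of 155, 961, and 93, so a multiple of their LCM.
155 = 5 × 31
961 = 31^2
93 = 3 × 31
LCM(155, 961, 93) = 3 × 5 × 31^2 = 14415.
Smallest multiple of 14415 that is ≥ 109555: ⌈109555/14415⌉ × 14415 = 8 × 14415 = 115320.

115320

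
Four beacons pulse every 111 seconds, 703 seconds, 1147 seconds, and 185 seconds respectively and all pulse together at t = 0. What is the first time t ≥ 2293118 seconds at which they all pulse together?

Joint pulses occur at multiples of LCM(111, 703, 1147, 185).
111 = 3 × 37
703 = 19 × 37
1147 = 31 × 37
185 = 5 × 37
LCM(111, 703, 1147, 185) = 3 × 5 × 19 × 31 × 37 = 326895.
Smallest multiple of 326895 that is ≥ 2293118: ⌈2293118/326895⌉ × 326895 = 8 × 326895 = 2615160.

2615160 seconds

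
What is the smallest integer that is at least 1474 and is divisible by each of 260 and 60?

1560

The integer must be a common multiple of 260 and 60, so a multiple of their LCM.
260 = 2^2 × 5 × 13
60 = 2^2 × 3 × 5
LCM(260, 60) = 2^2 × 3 × 5 × 13 = 780.
Smallest multiple of 780 that is ≥ 1474: ⌈1474/780⌉ × 780 = 2 × 780 = 1560.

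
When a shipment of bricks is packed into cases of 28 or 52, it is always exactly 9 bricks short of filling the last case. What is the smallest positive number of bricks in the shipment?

355

Being 9 short of a full case of size k means N ≡ −9 (mod k), i.e. N + 9 is a multiple of each size.
28 = 2^2 × 7
52 = 2^2 × 13
LCM(28, 52) = 2^2 × 7 × 13 = 364.
Smallest positive N is 364 − 9 = 355.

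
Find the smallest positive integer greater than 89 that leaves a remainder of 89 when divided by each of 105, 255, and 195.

23294

N − 89 must be a common multiple of 105, 255, and 195.
105 = 3 × 5 × 7
255 = 3 × 5 × 17
195 = 3 × 5 × 13
LCM(105, 255, 195) = 3 × 5 × 7 × 13 × 17 = 23205.
Smallest N > 89 is LCM + 89 = 23205 + 89 = 23294.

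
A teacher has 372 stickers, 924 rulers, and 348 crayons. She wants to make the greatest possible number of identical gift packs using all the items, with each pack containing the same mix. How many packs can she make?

12 packs

The pack count must divide each quantity, so the greatest is gcd(372, 924, 348).
372 = 2^2 × 3 × 31
924 = 2^2 × 3 × 7 × 11
348 = 2^2 × 3 × 29
gcd(372, 924, 348) = 2^2 × 3 = 12.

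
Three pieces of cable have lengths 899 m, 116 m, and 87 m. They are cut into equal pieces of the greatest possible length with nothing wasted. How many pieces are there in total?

Piece length = gcd(899, 116, 87).
899 = 29 × 31
116 = 2^2 × 29
87 = 3 × 29
gcd(899, 116, 87) = 29.
Total pieces = 899/29 + 116/29 + 87/29 = 31 + 4 + 3 = 38.

38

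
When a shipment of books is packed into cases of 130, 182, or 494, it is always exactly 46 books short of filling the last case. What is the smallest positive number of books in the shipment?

17244

Being 46 short of a full case of size k means N ≡ −46 (mod k), i.e. N + 46 is a multiple of each size.
130 = 2 × 5 × 13
182 = 2 × 7 × 13
494 = 2 × 13 × 19
LCM(130, 182, 494) = 2 × 5 × 7 × 13 × 19 = 17290.
Smallest positive N is 17290 − 46 = 17244.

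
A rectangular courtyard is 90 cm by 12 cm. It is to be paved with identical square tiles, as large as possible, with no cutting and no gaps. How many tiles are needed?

30

Tile side = gcd(90, 12).
90 = 2 × 3^2 × 5
12 = 2^2 × 3
gcd(90, 12) = 2 × 3 = 6.
Tiles: (90/6) × (12/6) = 15 × 2 = 30.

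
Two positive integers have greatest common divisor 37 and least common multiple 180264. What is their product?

6669768

For any two positive integers, gcd × lcm = product = 37 × 180264 = 6669768.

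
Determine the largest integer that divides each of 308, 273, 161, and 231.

7

308 = 2^2 × 7 × 11
273 = 3 × 7 × 13
161 = 7 × 23
231 = 3 × 7 × 11
gcd(308, 273, 161, 231) = 7.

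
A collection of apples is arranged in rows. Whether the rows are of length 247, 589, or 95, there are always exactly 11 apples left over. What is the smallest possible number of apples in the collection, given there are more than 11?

N − 11 must be a common multiple of 247, 589, and 95.
247 = 13 × 19
589 = 19 × 31
95 = 5 × 19
LCM(247, 589, 95) = 5 × 13 × 19 × 31 = 38285.
Smallest N > 11 is LCM + 11 = 38285 + 11 = 38296.

38296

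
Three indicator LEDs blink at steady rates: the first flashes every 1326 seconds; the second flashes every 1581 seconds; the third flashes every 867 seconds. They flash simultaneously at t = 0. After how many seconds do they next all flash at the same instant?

The first simultaneous occurrence is after LCM of the individual periods.
1326 = 2 × 3 × 13 × 17
1581 = 3 × 17 × 31
867 = 3 × 17^2
LCM(1326, 1581, 867) = 2 × 3 × 13 × 17^2 × 31 = 698802.

698802 seconds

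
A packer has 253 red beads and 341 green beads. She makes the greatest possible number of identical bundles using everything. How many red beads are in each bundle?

Number of bundles = gcd(253, 341).
253 = 11 × 23
341 = 11 × 31
gcd(253, 341) = 11.
red beads per bundle = 253 / 11 = 23.

23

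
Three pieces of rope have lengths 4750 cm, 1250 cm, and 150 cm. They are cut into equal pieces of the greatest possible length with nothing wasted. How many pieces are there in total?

123

Piece length = gcd(4750, 1250, 150).
4750 = 2 × 5^3 × 19
1250 = 2 × 5^4
150 = 2 × 3 × 5^2
gcd(4750, 1250, 150) = 2 × 5^2 = 50.
Total pieces = 4750/50 + 1250/50 + 150/50 = 95 + 25 + 3 = 123.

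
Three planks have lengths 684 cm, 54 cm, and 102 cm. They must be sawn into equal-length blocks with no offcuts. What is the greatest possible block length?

This is the greatest common divisor of 684, 54, and 102.
684 = 2^2 × 3^2 × 19
54 = 2 × 3^3
102 = 2 × 3 × 17
gcd(684, 54, 102) = 2 × 3 = 6.

6 cm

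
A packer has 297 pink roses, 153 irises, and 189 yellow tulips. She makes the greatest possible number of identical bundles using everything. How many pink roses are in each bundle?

Number of bundles = gcd(297, 153, 189).
297 = 3^3 × 11
153 = 3^2 × 17
189 = 3^3 × 7
gcd(297, 153, 189) = 3^2 = 9.
pink roses per bundle = 297 / 9 = 33.

33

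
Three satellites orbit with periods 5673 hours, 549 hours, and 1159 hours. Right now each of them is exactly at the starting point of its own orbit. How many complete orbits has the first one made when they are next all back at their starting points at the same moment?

They are all back at their starting positions together after one LCM of the periods.
5673 = 3 × 31 × 61
549 = 3^2 × 61
1159 = 19 × 61
LCM(5673, 549, 1159) = 3^2 × 19 × 31 × 61 = 323361.
Orbits for period 5673: 323361 / 5673 = 57.

57 orbits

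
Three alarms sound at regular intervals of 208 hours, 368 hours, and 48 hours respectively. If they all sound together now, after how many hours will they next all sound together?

14352 hours

The first simultaneous occurrence is after LCM of the individual periods.
208 = 2^4 × 13
368 = 2^4 × 23
48 = 2^4 × 3
LCM(208, 368, 48) = 2^4 × 3 × 13 × 23 = 14352.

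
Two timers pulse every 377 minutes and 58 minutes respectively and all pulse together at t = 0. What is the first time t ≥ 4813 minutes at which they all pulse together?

5278 minutes

Joint pulses occur at multiples of LCM(377, 58).
377 = 13 × 29
58 = 2 × 29
LCM(377, 58) = 2 × 13 × 29 = 754.
Smallest multiple of 754 that is ≥ 4813: ⌈4813/754⌉ × 754 = 7 × 754 = 5278.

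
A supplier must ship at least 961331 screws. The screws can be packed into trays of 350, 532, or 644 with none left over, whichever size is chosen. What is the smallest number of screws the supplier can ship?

The number of screws must be a common multiple of 350, 532, and 644, so a multiple of their LCM.
350 = 2 × 5^2 × 7
532 = 2^2 × 7 × 19
644 = 2^2 × 7 × 23
LCM(350, 532, 644) = 2^2 × 5^2 × 7 × 19 × 23 = 305900.
Smallest multiple of 305900 that is ≥ 961331: ⌈961331/305900⌉ × 305900 = 4 × 305900 = 1223600.

1223600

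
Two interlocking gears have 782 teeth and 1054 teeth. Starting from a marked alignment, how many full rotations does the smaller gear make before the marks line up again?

31 rotations

They are all back at their starting positions together after one LCM of the periods.
782 = 2 × 17 × 23
1054 = 2 × 17 × 31
LCM(782, 1054) = 2 × 17 × 23 × 31 = 24242.
Rotations for period 782: 24242 / 782 = 31.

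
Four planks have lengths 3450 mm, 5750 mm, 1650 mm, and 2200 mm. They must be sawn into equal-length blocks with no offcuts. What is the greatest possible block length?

This is the greatest common divisor of 3450, 5750, 1650, and 2200.
3450 = 2 × 3 × 5^2 × 23
5750 = 2 × 5^3 × 23
1650 = 2 × 3 × 5^2 × 11
2200 = 2^3 × 5^2 × 11
gcd(3450, 5750, 1650, 2200) = 2 × 5^2 = 50.

50 mm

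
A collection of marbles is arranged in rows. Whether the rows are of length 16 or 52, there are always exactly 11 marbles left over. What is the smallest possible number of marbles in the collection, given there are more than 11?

219

N − 11 must be a common multiple of 16 and 52.
16 = 2^4
52 = 2^2 × 13
LCM(16, 52) = 2^4 × 13 = 208.
Smallest N > 11 is LCM + 11 = 208 + 11 = 219.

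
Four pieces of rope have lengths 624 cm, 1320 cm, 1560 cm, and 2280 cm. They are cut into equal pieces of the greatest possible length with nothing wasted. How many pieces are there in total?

241

Piece length = gcd(624, 1320, 1560, 2280).
624 = 2^4 × 3 × 13
1320 = 2^3 × 3 × 5 × 11
1560 = 2^3 × 3 × 5 × 13
2280 = 2^3 × 3 × 5 × 19
gcd(624, 1320, 1560, 2280) = 2^3 × 3 = 24.
Total pieces = 624/24 + 1320/24 + 1560/24 + 2280/24 = 26 + 55 + 65 + 95 = 241.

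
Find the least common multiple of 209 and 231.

209 = 11 × 19
231 = 3 × 7 × 11
LCM(209, 231) = 3 × 7 × 11 × 19 = 4389.

4389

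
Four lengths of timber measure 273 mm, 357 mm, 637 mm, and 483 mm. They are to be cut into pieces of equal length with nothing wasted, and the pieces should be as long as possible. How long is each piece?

Each piece length must divide every original length, so the longest possible is gcd(273, 357, 637, 483).
273 = 3 × 7 × 13
357 = 3 × 7 × 17
637 = 7^2 × 13
483 = 3 × 7 × 23
gcd(273, 357, 637, 483) = 7.

7 mm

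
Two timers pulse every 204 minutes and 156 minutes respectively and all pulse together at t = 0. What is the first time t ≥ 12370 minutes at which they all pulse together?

13260 minutes

Joint pulses occur at multiples of LCM(204, 156).
204 = 2^2 × 3 × 17
156 = 2^2 × 3 × 13
LCM(204, 156) = 2^2 × 3 × 13 × 17 = 2652.
Smallest multiple of 2652 that is ≥ 12370: ⌈12370/2652⌉ × 2652 = 5 × 2652 = 13260.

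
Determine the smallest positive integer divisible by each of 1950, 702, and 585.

1950 = 2 × 3 × 5^2 × 13
702 = 2 × 3^3 × 13
585 = 3^2 × 5 × 13
LCM(1950, 702, 585) = 2 × 3^3 × 5^2 × 13 = 17550.

17550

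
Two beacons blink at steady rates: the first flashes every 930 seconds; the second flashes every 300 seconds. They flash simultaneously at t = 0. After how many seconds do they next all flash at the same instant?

The first simultaneous occurrence is after LCM of the individual periods.
930 = 2 × 3 × 5 × 31
300 = 2^2 × 3 × 5^2
LCM(930, 300) = 2^2 × 3 × 5^2 × 31 = 9300.

9300 seconds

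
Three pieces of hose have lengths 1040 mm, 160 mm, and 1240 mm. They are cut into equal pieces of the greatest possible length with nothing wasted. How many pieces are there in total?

Piece length = gcd(1040, 160, 1240).
1040 = 2^4 × 5 × 13
160 = 2^5 × 5
1240 = 2^3 × 5 × 31
gcd(1040, 160, 1240) = 2^3 × 5 = 40.
Total pieces = 1040/40 + 160/40 + 1240/40 = 26 + 4 + 31 = 61.

61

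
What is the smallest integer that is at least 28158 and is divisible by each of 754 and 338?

The integer must be a common multiple of 754 and 338, so a multiple of their LCM.
754 = 2 × 13 × 29
338 = 2 × 13^2
LCM(754, 338) = 2 × 13^2 × 29 = 9802.
Smallest multiple of 9802 that is ≥ 28158: ⌈28158/9802⌉ × 9802 = 3 × 9802 = 29406.

29406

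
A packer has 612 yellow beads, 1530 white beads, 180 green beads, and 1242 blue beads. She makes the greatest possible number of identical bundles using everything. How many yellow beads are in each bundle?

Number of bundles = gcd(612, 1530, 180, 1242).
612 = 2^2 × 3^2 × 17
1530 = 2 × 3^2 × 5 × 17
180 = 2^2 × 3^2 × 5
1242 = 2 × 3^3 × 23
gcd(612, 1530, 180, 1242) = 2 × 3^2 = 18.
yellow beads per bundle = 612 / 18 = 34.

34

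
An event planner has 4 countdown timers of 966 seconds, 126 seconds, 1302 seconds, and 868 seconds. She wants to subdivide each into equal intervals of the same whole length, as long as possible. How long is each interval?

14 seconds

The interval must divide each timer length; the longest such is the gcd.
966 = 2 × 3 × 7 × 23
126 = 2 × 3^2 × 7
1302 = 2 × 3 × 7 × 31
868 = 2^2 × 7 × 31
gcd(966, 126, 1302, 868) = 2 × 7 = 14.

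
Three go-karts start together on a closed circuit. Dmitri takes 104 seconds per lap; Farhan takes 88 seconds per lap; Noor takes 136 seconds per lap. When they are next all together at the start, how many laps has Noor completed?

They are all back at their starting positions together after one LCM of the periods.
104 = 2^3 × 13
88 = 2^3 × 11
136 = 2^3 × 17
LCM(104, 88, 136) = 2^3 × 11 × 13 × 17 = 19448.
Laps for period 136: 19448 / 136 = 143.

143 laps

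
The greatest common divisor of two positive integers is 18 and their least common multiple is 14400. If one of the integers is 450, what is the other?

For two integers, gcd × lcm = product, so the other is (18 × 14400) / 450 = 259200 / 450 = 576.

576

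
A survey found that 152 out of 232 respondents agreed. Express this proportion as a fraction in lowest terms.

152 = 2^3 × 19
232 = 2^3 × 29
gcd(152, 232) = 2^3 = 8.
Divide numerator and denominator by 8: 152/232 = 19/29.

19/29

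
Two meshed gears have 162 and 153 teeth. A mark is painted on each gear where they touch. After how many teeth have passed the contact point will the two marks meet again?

2754 teeth

We need the least common multiple of the intervals.
162 = 2 × 3^4
153 = 3^2 × 17
LCM(162, 153) = 2 × 3^4 × 17 = 2754.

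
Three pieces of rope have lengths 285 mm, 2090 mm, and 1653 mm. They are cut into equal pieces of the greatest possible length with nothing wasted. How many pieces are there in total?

212

Piece length = gcd(285, 2090, 1653).
285 = 3 × 5 × 19
2090 = 2 × 5 × 11 × 19
1653 = 3 × 19 × 29
gcd(285, 2090, 1653) = 19.
Total pieces = 285/19 + 2090/19 + 1653/19 = 15 + 110 + 87 = 212.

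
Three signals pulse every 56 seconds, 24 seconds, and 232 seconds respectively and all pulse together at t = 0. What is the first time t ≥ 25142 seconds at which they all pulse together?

Joint pulses occur at multiples of LCM(56, 24, 232).
56 = 2^3 × 7
24 = 2^3 × 3
232 = 2^3 × 29
LCM(56, 24, 232) = 2^3 × 3 × 7 × 29 = 4872.
Smallest multiple of 4872 that is ≥ 25142: ⌈25142/4872⌉ × 4872 = 6 × 4872 = 29232.

29232 seconds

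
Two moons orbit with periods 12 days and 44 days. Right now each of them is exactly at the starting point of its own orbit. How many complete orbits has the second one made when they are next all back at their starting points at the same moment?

They are all back at their starting positions together after one LCM of the periods.
12 = 2^2 × 3
44 = 2^2 × 11
LCM(12, 44) = 2^2 × 3 × 11 = 132.
Orbits for period 44: 132 / 44 = 3.

3 orbits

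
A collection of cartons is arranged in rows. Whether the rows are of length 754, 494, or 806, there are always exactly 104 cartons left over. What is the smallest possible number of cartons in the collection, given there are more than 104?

444210

N − 104 must be a common multiple of 754, 494, and 806.
754 = 2 × 13 × 29
494 = 2 × 13 × 19
806 = 2 × 13 × 31
LCM(754, 494, 806) = 2 × 13 × 19 × 29 × 31 = 444106.
Smallest N > 104 is LCM + 104 = 444106 + 104 = 444210.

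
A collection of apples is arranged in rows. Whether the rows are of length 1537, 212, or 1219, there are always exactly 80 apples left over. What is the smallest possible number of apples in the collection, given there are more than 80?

N − 80 must be a common multiple of 1537, 212, and 1219.
1537 = 29 × 53
212 = 2^2 × 53
1219 = 23 × 53
LCM(1537, 212, 1219) = 2^2 × 23 × 29 × 53 = 141404.
Smallest N > 80 is LCM + 80 = 141404 + 80 = 141484.

141484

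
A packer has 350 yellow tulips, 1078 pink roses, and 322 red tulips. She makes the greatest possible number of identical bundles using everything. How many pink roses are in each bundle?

Number of bundles = gcd(350, 1078, 322).
350 = 2 × 5^2 × 7
1078 = 2 × 7^2 × 11
322 = 2 × 7 × 23
gcd(350, 1078, 322) = 2 × 7 = 14.
pink roses per bundle = 1078 / 14 = 77.

77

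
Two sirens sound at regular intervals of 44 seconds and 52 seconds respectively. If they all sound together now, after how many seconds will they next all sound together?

The first simultaneous occurrence is after LCM of the individual periods.
44 = 2^2 × 11
52 = 2^2 × 13
LCM(44, 52) = 2^2 × 11 × 13 = 572.

572 seconds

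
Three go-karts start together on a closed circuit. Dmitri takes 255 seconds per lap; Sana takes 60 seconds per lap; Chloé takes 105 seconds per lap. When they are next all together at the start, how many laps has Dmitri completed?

All finish a whole number of cycles simultaneously at t = LCM of the periods.
255 = 3 × 5 × 17
60 = 2^2 × 3 × 5
105 = 3 × 5 × 7
LCM(255, 60, 105) = 2^2 × 3 × 5 × 7 × 17 = 7140.
Laps for period 255: 7140 / 255 = 28.

28 laps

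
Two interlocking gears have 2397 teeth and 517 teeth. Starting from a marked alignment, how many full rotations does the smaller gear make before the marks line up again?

51 rotations

All finish a whole number of cycles simultaneously at t = LCM of the periods.
2397 = 3 × 17 × 47
517 = 11 × 47
LCM(2397, 517) = 3 × 11 × 17 × 47 = 26367.
Rotations for period 517: 26367 / 517 = 51.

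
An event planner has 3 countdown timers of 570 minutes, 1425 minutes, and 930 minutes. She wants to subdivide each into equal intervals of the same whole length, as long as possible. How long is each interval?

The interval must divide each timer length; the longest such is the gcd.
570 = 2 × 3 × 5 × 19
1425 = 3 × 5^2 × 19
930 = 2 × 3 × 5 × 31
gcd(570, 1425, 930) = 3 × 5 = 15.

15 minutes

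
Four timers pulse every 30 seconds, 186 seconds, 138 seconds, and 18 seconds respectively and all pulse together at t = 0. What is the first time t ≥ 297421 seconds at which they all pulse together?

Joint pulses occur at multiples of LCM(30, 186, 138, 18).
30 = 2 × 3 × 5
186 = 2 × 3 × 31
138 = 2 × 3 × 23
18 = 2 × 3^2
LCM(30, 186, 138, 18) = 2 × 3^2 × 5 × 23 × 31 = 64170.
Smallest multiple of 64170 that is ≥ 297421: ⌈297421/64170⌉ × 64170 = 5 × 64170 = 320850.

320850 seconds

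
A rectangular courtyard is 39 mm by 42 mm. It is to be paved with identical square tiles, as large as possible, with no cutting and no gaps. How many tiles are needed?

182

Tile side = gcd(39, 42).
39 = 3 × 13
42 = 2 × 3 × 7
gcd(39, 42) = 3.
Tiles: (39/3) × (42/3) = 13 × 14 = 182.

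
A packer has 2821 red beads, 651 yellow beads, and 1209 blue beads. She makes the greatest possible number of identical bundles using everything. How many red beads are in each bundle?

91

Number of bundles = gcd(2821, 651, 1209).
2821 = 7 × 13 × 31
651 = 3 × 7 × 31
1209 = 3 × 13 × 31
gcd(2821, 651, 1209) = 31.
red beads per bundle = 2821 / 31 = 91.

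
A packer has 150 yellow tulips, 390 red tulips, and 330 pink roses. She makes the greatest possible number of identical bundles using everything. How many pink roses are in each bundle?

11

Number of bundles = gcd(150, 390, 330).
150 = 2 × 3 × 5^2
390 = 2 × 3 × 5 × 13
330 = 2 × 3 × 5 × 11
gcd(150, 390, 330) = 2 × 3 × 5 = 30.
pink roses per bundle = 330 / 30 = 11.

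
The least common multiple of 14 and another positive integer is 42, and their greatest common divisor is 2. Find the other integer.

6

gcd × lcm = product of the two integers, so the other integer is (2 × 42) / 14 = 6.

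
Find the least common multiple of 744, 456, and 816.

744 = 2^3 × 3 × 31
456 = 2^3 × 3 × 19
816 = 2^4 × 3 × 17
LCM(744, 456, 816) = 2^4 × 3 × 17 × 19 × 31 = 480624.

480624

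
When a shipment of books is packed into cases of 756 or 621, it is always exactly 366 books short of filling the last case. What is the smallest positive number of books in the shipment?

17022

Being 366 short of a full case of size k means N ≡ −366 (mod k), i.e. N + 366 is a multiple of each size.
756 = 2^2 × 3^3 × 7
621 = 3^3 × 23
LCM(756, 621) = 2^2 × 3^3 × 7 × 23 = 17388.
Smallest positive N is 17388 − 366 = 17022.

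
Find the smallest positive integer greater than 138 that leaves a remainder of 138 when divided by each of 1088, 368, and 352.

275402

N − 138 must be a common multiple of 1088, 368, and 352.
1088 = 2^6 × 17
368 = 2^4 × 23
352 = 2^5 × 11
LCM(1088, 368, 352) = 2^6 × 11 × 17 × 23 = 275264.
Smallest N > 138 is LCM + 138 = 275264 + 138 = 275402.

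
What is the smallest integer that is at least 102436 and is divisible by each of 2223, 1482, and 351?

The integer must be a common multiple of 2223, 1482, and 351, so a multiple of their LCM.
2223 = 3^2 × 13 × 19
1482 = 2 × 3 × 13 × 19
351 = 3^3 × 13
LCM(2223, 1482, 351) = 2 × 3^3 × 13 × 19 = 13338.
Smallest multiple of 13338 that is ≥ 102436: ⌈102436/13338⌉ × 13338 = 8 × 13338 = 106704.

106704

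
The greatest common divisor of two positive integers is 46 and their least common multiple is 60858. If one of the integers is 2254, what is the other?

For two integers, gcd × lcm = product, so the other is (46 × 60858) / 2254 = 2799468 / 2254 = 1242.

1242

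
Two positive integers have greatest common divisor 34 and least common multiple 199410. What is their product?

For any two positive integers, gcd × lcm = product = 34 × 199410 = 6779940.

6779940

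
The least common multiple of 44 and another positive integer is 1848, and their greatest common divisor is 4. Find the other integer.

gcd × lcm = product of the two integers, so the other integer is (4 × 1848) / 44 = 168.

168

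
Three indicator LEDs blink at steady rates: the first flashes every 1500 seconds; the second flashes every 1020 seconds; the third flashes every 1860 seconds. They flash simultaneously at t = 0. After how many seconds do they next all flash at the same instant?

790500 seconds

We need the least common multiple of the intervals.
1500 = 2^2 × 3 × 5^3
1020 = 2^2 × 3 × 5 × 17
1860 = 2^2 × 3 × 5 × 31
LCM(1500, 1020, 1860) = 2^2 × 3 × 5^3 × 17 × 31 = 790500.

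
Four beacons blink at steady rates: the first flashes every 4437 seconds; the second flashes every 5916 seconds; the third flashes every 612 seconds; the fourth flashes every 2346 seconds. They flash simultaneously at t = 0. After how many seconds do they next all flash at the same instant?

They coincide at every common multiple of the periods; the first is the LCM.
4437 = 3^2 × 17 × 29
5916 = 2^2 × 3 × 17 × 29
612 = 2^2 × 3^2 × 17
2346 = 2 × 3 × 17 × 23
LCM(4437, 5916, 612, 2346) = 2^2 × 3^2 × 17 × 23 × 29 = 408204.

408204 seconds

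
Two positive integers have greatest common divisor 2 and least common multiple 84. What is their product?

For any two positive integers, gcd × lcm = product = 2 × 84 = 168.

168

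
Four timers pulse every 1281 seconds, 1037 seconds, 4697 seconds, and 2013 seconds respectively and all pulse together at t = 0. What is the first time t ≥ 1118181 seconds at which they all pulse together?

Joint pulses occur at multiples of LCM(1281, 1037, 4697, 2013).
1281 = 3 × 7 × 61
1037 = 17 × 61
4697 = 7 × 11 × 61
2013 = 3 × 11 × 61
LCM(1281, 1037, 4697, 2013) = 3 × 7 × 11 × 17 × 61 = 239547.
Smallest multiple of 239547 that is ≥ 1118181: ⌈1118181/239547⌉ × 239547 = 5 × 239547 = 1197735.

1197735 seconds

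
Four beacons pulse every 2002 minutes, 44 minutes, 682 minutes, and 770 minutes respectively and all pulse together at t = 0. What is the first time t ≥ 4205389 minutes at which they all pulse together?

Joint pulses occur at multiples of LCM(2002, 44, 682, 770).
2002 = 2 × 7 × 11 × 13
44 = 2^2 × 11
682 = 2 × 11 × 31
770 = 2 × 5 × 7 × 11
LCM(2002, 44, 682, 770) = 2^2 × 5 × 7 × 11 × 13 × 31 = 620620.
Smallest multiple of 620620 that is ≥ 4205389: ⌈4205389/620620⌉ × 620620 = 7 × 620620 = 4344340.

4344340 minutes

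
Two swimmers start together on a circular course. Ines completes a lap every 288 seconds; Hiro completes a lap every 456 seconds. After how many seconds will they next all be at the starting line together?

5472 seconds

The first simultaneous occurrence is after LCM of the individual periods.
288 = 2^5 × 3^2
456 = 2^3 × 3 × 19
LCM(288, 456) = 2^5 × 3^2 × 19 = 5472.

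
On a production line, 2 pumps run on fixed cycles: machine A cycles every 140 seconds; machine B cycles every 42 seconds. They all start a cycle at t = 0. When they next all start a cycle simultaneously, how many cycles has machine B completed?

They are all back at their starting positions together after one LCM of the periods.
140 = 2^2 × 5 × 7
42 = 2 × 3 × 7
LCM(140, 42) = 2^2 × 3 × 5 × 7 = 420.
Cycles for period 42: 420 / 42 = 10.

10 cycles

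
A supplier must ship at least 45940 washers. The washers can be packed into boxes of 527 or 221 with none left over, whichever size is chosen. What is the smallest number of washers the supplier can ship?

The number of washers must be a common multiple of 527 and 221, so a multiple of their LCM.
527 = 17 × 31
221 = 13 × 17
LCM(527, 221) = 13 × 17 × 31 = 6851.
Smallest multiple of 6851 that is ≥ 45940: ⌈45940/6851⌉ × 6851 = 7 × 6851 = 47957.

47957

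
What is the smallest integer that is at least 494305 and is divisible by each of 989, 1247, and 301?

602301

The integer must be a common multiple of 989, 1247, and 301, so a multiple of their LCM.
989 = 23 × 43
1247 = 29 × 43
301 = 7 × 43
LCM(989, 1247, 301) = 7 × 23 × 29 × 43 = 200767.
Smallest multiple of 200767 that is ≥ 494305: ⌈494305/200767⌉ × 200767 = 3 × 200767 = 602301.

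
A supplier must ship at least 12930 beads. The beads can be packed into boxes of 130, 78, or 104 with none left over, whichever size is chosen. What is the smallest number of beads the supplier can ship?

The number of beads must be a common multiple of 130, 78, and 104, so a multiple of their LCM.
130 = 2 × 5 × 13
78 = 2 × 3 × 13
104 = 2^3 × 13
LCM(130, 78, 104) = 2^3 × 3 × 5 × 13 = 1560.
Smallest multiple of 1560 that is ≥ 12930: ⌈12930/1560⌉ × 1560 = 9 × 1560 = 14040.

14040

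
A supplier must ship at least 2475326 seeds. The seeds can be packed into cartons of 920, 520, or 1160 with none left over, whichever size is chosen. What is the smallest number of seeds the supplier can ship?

2774720

The number of seeds must be a common multiple of 920, 520, and 1160, so a multiple of their LCM.
920 = 2^3 × 5 × 23
520 = 2^3 × 5 × 13
1160 = 2^3 × 5 × 29
LCM(920, 520, 1160) = 2^3 × 5 × 13 × 23 × 29 = 346840.
Smallest multiple of 346840 that is ≥ 2475326: ⌈2475326/346840⌉ × 346840 = 8 × 346840 = 2774720.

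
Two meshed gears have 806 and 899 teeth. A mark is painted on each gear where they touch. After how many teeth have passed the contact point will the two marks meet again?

We need the least common multiple of the intervals.
806 = 2 × 13 × 31
899 = 29 × 31
LCM(806, 899) = 2 × 13 × 29 × 31 = 23374.

23374 teeth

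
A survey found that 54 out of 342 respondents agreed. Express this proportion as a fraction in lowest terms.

3/19

54 = 2 × 3^3
342 = 2 × 3^2 × 19
gcd(54, 342) = 2 × 3^2 = 18.
Divide numerator and denominator by 18: 54/342 = 3/19.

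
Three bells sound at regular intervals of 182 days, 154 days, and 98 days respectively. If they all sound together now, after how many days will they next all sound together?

They coincide at every common multiple of the periods; the first is the LCM.
182 = 2 × 7 × 13
154 = 2 × 7 × 11
98 = 2 × 7^2
LCM(182, 154, 98) = 2 × 7^2 × 11 × 13 = 14014.

14014 days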